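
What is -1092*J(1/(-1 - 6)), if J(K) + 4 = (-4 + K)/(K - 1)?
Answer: 819/2 ≈ 409.50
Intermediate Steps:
J(K) = -4 + (-4 + K)/(-1 + K) (J(K) = -4 + (-4 + K)/(K - 1) = -4 + (-4 + K)/(-1 + K))
-1092*J(1/(-1 - 6)) = -(-3276)/((-1 - 6)*(-1 + 1/(-1 - 6))) = -(-3276)/((-7)*(-1 + 1/(-7))) = -(-3276)*(-1)/(7*(-1 - 1/7)) = -(-3276)*(-1)/(7*(-8/7)) = -(-3276)*(-1)*(-7)/(7*8) = -1092*(-3/8) = 819/2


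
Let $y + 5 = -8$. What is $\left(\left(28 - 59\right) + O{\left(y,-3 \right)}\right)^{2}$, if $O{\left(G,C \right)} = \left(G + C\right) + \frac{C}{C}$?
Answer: $2116$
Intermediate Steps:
$y = -13$ ($y = -5 - 8 = -13$)
$O{\left(G,C \right)} = 1 + C + G$ ($O{\left(G,C \right)} = \left(C + G\right) + 1 = 1 + C + G$)
$\left(\left(28 - 59\right) + O{\left(y,-3 \right)}\right)^{2} = \left(\left(28 - 59\right) - 15\right)^{2} = \left(-31 - 15\right)^{2} = \left(-46\right)^{2} = 2116$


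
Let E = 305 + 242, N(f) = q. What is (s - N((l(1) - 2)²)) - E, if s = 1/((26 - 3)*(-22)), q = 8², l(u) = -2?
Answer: -309167/506 ≈ -611.00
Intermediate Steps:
q = 64
N(f) = 64
E = 547
s = -1/506 (s = 1/(23*(-22)) = 1/(-506) = -1/506 ≈ -0.0019763)
(s - N((l(1) - 2)²)) - E = (-1/506 - 1*64) - 1*547 = (-1/506 - 64) - 547 = -32385/506 - 547 = -309167/506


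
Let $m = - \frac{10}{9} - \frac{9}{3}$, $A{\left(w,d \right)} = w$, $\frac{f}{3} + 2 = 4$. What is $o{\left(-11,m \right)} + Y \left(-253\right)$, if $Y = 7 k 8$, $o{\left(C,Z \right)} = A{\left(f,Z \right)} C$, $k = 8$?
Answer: $-113410$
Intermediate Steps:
$f = 6$ ($f = -6 + 3 \cdot 4 = -6 + 12 = 6$)
$m = - \frac{37}{9}$ ($m = \left(-10\right) \frac{1}{9} - 3 = - \frac{10}{9} - 3 = - \frac{37}{9} \approx -4.1111$)
$o{\left(C,Z \right)} = 6 C$
$Y = 448$ ($Y = 7 \cdot 8 \cdot 8 = 56 \cdot 8 = 448$)
$o{\left(-11,m \right)} + Y \left(-253\right) = 6 \left(-11\right) + 448 \left(-253\right) = -66 - 113344 = -113410$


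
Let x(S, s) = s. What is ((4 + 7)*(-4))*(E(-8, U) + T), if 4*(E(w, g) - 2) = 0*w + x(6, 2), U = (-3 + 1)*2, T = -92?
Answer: 3938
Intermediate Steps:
U = -4 (U = -2*2 = -4)
E(w, g) = 5/2 (E(w, g) = 2 + (0*w + 2)/4 = 2 + (0 + 2)/4 = 2 + (¼)*2 = 2 + ½ = 5/2)
((4 + 7)*(-4))*(E(-8, U) + T) = ((4 + 7)*(-4))*(5/2 - 92) = (11*(-4))*(-179/2) = -44*(-179/2) = 3938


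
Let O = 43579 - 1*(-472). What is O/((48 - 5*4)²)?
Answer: 899/16 ≈ 56.188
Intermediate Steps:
O = 44051 (O = 43579 + 472 = 44051)
O/((48 - 5*4)²) = 44051/((48 - 5*4)²) = 44051/((48 - 20)²) = 44051/(28²) = 44051/784 = 44051*(1/784) = 899/16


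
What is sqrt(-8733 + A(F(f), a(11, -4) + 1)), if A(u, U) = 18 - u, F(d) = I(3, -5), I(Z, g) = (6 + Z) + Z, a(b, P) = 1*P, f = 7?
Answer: I*sqrt(8727) ≈ 93.418*I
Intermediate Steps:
a(b, P) = P
I(Z, g) = 6 + 2*Z
F(d) = 12 (F(d) = 6 + 2*3 = 6 + 6 = 12)
sqrt(-8733 + A(F(f), a(11, -4) + 1)) = sqrt(-8733 + (18 - 1*12)) = sqrt(-8733 + (18 - 12)) = sqrt(-8733 + 6) = sqrt(-8727) = I*sqrt(8727)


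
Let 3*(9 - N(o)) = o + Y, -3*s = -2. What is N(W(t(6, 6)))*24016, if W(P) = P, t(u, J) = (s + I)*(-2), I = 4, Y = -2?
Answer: 2761840/9 ≈ 3.0687e+5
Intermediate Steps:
s = ⅔ (s = -⅓*(-2) = ⅔ ≈ 0.66667)
t(u, J) = -28/3 (t(u, J) = (⅔ + 4)*(-2) = (14/3)*(-2) = -28/3)
N(o) = 29/3 - o/3 (N(o) = 9 - (o - 2)/3 = 9 - (-2 + o)/3 = 9 + (⅔ - o/3) = 29/3 - o/3)
N(W(t(6, 6)))*24016 = (29/3 - ⅓*(-28/3))*24016 = (29/3 + 28/9)*24016 = (115/9)*24016 = 2761840/9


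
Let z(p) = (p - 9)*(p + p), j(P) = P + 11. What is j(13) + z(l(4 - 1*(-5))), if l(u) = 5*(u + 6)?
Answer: 9924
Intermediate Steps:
l(u) = 30 + 5*u (l(u) = 5*(6 + u) = 30 + 5*u)
j(P) = 11 + P
z(p) = 2*p*(-9 + p) (z(p) = (-9 + p)*(2*p) = 2*p*(-9 + p))
j(13) + z(l(4 - 1*(-5))) = (11 + 13) + 2*(30 + 5*(4 - 1*(-5)))*(-9 + (30 + 5*(4 - 1*(-5)))) = 24 + 2*(30 + 5*(4 + 5))*(-9 + (30 + 5*(4 + 5))) = 24 + 2*(30 + 5*9)*(-9 + (30 + 5*9)) = 24 + 2*(30 + 45)*(-9 + (30 + 45)) = 24 + 2*75*(-9 + 75) = 24 + 2*75*66 = 24 + 9900 = 9924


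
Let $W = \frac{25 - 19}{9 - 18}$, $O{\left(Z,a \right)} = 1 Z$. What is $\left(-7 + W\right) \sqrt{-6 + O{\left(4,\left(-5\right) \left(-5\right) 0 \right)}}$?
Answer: $- \frac{23 i \sqrt{2}}{3} \approx - 10.842 i$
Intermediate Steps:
$O{\left(Z,a \right)} = Z$
$W = - \frac{2}{3}$ ($W = \frac{6}{-9} = 6 \left(- \frac{1}{9}\right) = - \frac{2}{3} \approx -0.66667$)
$\left(-7 + W\right) \sqrt{-6 + O{\left(4,\left(-5\right) \left(-5\right) 0 \right)}} = \left(-7 - \frac{2}{3}\right) \sqrt{-6 + 4} = - \frac{23 \sqrt{-2}}{3} = - \frac{23 i \sqrt{2}}{3}$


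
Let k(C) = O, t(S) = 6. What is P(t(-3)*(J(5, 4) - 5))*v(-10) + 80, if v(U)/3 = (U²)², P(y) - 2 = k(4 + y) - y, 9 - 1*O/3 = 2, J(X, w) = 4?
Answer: 870080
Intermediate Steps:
O = 21 (O = 27 - 3*2 = 27 - 6 = 21)
k(C) = 21
P(y) = 23 - y (P(y) = 2 + (21 - y) = 23 - y)
v(U) = 3*U⁴ (v(U) = 3*(U²)² = 3*U⁴)
P(t(-3)*(J(5, 4) - 5))*v(-10) + 80 = (23 - 6*(4 - 5))*(3*(-10)⁴) + 80 = (23 - 6*(-1))*(3*10000) + 80 = (23 - 1*(-6))*30000 + 80 = (23 + 6)*30000 + 80 = 29*30000 + 80 = 870000 + 80 = 870080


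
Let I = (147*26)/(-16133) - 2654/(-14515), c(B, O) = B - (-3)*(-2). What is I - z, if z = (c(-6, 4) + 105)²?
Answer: -155796405431/18013115 ≈ -8649.0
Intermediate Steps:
c(B, O) = -6 + B (c(B, O) = B - 1*6 = B - 6 = -6 + B)
z = 8649 (z = ((-6 - 6) + 105)² = (-12 + 105)² = 93² = 8649)
I = -973796/18013115 (I = 3822*(-1/16133) - 2654*(-1/14515) = -294/1241 + 2654/14515 = -973796/18013115 ≈ -0.054060)
I - z = -973796/18013115 - 1*8649 = -973796/18013115 - 8649 = -155796405431/18013115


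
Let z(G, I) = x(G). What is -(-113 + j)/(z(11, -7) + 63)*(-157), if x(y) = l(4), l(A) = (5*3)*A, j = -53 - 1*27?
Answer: -30301/123 ≈ -246.35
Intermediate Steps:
j = -80 (j = -53 - 27 = -80)
l(A) = 15*A
x(y) = 60 (x(y) = 15*4 = 60)
z(G, I) = 60
-(-113 + j)/(z(11, -7) + 63)*(-157) = -(-113 - 80)/(60 + 63)*(-157) = -(-193/123)*(-157) = -(-193*1/123)*(-157) = -(-193)*(-157)/123 = -1*30301/123 = -30301/123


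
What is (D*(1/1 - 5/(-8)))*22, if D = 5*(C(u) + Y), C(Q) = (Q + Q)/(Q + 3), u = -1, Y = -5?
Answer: -2145/2 ≈ -1072.5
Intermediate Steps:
C(Q) = 2*Q/(3 + Q) (C(Q) = (2*Q)/(3 + Q) = 2*Q/(3 + Q))
D = -30 (D = 5*(2*(-1)/(3 - 1) - 5) = 5*(2*(-1)/2 - 5) = 5*(2*(-1)*(½) - 5) = 5*(-1 - 5) = 5*(-6) = -30)
(D*(1/1 - 5/(-8)))*22 = -30*(1/1 - 5/(-8))*22 = -30*(1*1 - 5*(-⅛))*22 = -30*(1 + 5/8)*22 = -30*13/8*22 = -195/4*22 = -2145/2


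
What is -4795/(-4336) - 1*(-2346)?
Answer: 10177051/4336 ≈ 2347.1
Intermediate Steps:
-4795/(-4336) - 1*(-2346) = -4795*(-1/4336) + 2346 = 4795/4336 + 2346 = 10177051/4336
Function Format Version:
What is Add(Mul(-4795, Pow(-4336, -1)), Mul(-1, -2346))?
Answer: Rational(10177051, 4336) ≈ 2347.1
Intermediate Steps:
Add(Mul(-4795, Pow(-4336, -1)), Mul(-1, -2346)) = Add(Mul(-4795, Rational(-1, 4336)), 2346) = Add(Rational(4795, 4336), 2346) = Rational(10177051, 4336)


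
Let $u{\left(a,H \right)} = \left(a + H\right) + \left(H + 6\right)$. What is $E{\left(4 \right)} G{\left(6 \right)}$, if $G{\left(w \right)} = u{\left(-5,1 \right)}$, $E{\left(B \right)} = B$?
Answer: $12$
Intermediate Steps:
$u{\left(a,H \right)} = 6 + a + 2 H$ ($u{\left(a,H \right)} = \left(H + a\right) + \left(6 + H\right) = 6 + a + 2 H$)
$G{\left(w \right)} = 3$ ($G{\left(w \right)} = 6 - 5 + 2 \cdot 1 = 6 - 5 + 2 = 3$)
$E{\left(4 \right)} G{\left(6 \right)} = 4 \cdot 3 = 12$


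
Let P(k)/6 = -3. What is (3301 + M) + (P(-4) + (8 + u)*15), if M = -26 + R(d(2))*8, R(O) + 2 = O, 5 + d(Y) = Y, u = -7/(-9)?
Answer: 10046/3 ≈ 3348.7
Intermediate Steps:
u = 7/9 (u = -7*(-1/9) = 7/9 ≈ 0.77778)
d(Y) = -5 + Y
R(O) = -2 + O
P(k) = -18 (P(k) = 6*(-3) = -18)
M = -66 (M = -26 + (-2 + (-5 + 2))*8 = -26 + (-2 - 3)*8 = -26 - 5*8 = -26 - 40 = -66)
(3301 + M) + (P(-4) + (8 + u)*15) = (3301 - 66) + (-18 + (8 + 7/9)*15) = 3235 + (-18 + (79/9)*15) = 3235 + (-18 + 395/3) = 3235 + 341/3 = 10046/3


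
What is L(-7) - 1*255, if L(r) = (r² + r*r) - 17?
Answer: -174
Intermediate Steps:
L(r) = -17 + 2*r² (L(r) = (r² + r²) - 17 = 2*r² - 17 = -17 + 2*r²)
L(-7) - 1*255 = (-17 + 2*(-7)²) - 1*255 = (-17 + 2*49) - 255 = (-17 + 98) - 255 = 81 - 255 = -174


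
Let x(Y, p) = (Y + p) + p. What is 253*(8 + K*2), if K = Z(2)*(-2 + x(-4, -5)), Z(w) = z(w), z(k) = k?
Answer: -14168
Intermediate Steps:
Z(w) = w
x(Y, p) = Y + 2*p
K = -32 (K = 2*(-2 + (-4 + 2*(-5))) = 2*(-2 + (-4 - 10)) = 2*(-2 - 14) = 2*(-16) = -32)
253*(8 + K*2) = 253*(8 - 32*2) = 253*(8 - 64) = 253*(-56) = -14168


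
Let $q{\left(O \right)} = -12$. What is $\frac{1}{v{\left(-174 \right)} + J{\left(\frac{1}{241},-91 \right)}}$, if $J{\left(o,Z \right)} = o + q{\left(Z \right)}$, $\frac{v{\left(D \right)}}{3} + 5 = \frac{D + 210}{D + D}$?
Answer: $- \frac{6989}{190843} \approx -0.036622$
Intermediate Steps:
$v{\left(D \right)} = -15 + \frac{3 \left(210 + D\right)}{2 D}$ ($v{\left(D \right)} = -15 + 3 \frac{D + 210}{D + D} = -15 + 3 \frac{210 + D}{2 D} = -15 + \frac{3 \left(210 + D\right)}{2 D}$)
$J{\left(o,Z \right)} = -12 + o$ ($J{\left(o,Z \right)} = o - 12 = -12 + o$)
$\frac{1}{v{\left(-174 \right)} + J{\left(\frac{1}{241},-91 \right)}} = \frac{1}{\left(- \frac{27}{2} + \frac{315}{-174}\right) - \left(12 - \frac{1}{241}\right)} = \frac{1}{\left(- \frac{27}{2} + 315 \left(- \frac{1}{174}\right)\right) + \left(-12 + \frac{1}{241}\right)} = \frac{1}{\left(- \frac{27}{2} - \frac{105}{58}\right) - \frac{2891}{241}} = \frac{1}{- \frac{444}{29} - \frac{2891}{241}} = \frac{1}{- \frac{190843}{6989}} = - \frac{6989}{190843}$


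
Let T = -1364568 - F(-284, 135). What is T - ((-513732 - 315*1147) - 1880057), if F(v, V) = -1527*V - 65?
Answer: 1596736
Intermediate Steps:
F(v, V) = -65 - 1527*V
T = -1158358 (T = -1364568 - (-65 - 1527*135) = -1364568 - (-65 - 206145) = -1364568 - 1*(-206210) = -1364568 + 206210 = -1158358)
T - ((-513732 - 315*1147) - 1880057) = -1158358 - ((-513732 - 315*1147) - 1880057) = -1158358 - ((-513732 - 1*361305) - 1880057) = -1158358 - ((-513732 - 361305) - 1880057) = -1158358 - (-875037 - 1880057) = -1158358 - 1*(-2755094) = -1158358 + 2755094 = 1596736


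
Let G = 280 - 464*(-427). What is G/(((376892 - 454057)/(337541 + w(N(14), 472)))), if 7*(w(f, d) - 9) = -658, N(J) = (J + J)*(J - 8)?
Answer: -2911042176/3355 ≈ -8.6767e+5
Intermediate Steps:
N(J) = 2*J*(-8 + J) (N(J) = (2*J)*(-8 + J) = 2*J*(-8 + J))
w(f, d) = -85 (w(f, d) = 9 + (1/7)*(-658) = 9 - 94 = -85)
G = 198408 (G = 280 + 198128 = 198408)
G/(((376892 - 454057)/(337541 + w(N(14), 472)))) = 198408/(((376892 - 454057)/(337541 - 85))) = 198408/((-77165/337456)) = 198408/((-77165*1/337456)) = 198408/(-3355/14672) = 198408*(-14672/3355) = -2911042176/3355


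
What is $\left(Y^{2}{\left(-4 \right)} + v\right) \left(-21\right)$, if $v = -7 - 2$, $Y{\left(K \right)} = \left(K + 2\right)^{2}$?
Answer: $-147$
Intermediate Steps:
$Y{\left(K \right)} = \left(2 + K\right)^{2}$
$v = -9$
$\left(Y^{2}{\left(-4 \right)} + v\right) \left(-21\right) = \left(\left(\left(2 - 4\right)^{2}\right)^{2} - 9\right) \left(-21\right) = \left(\left(\left(-2\right)^{2}\right)^{2} - 9\right) \left(-21\right) = \left(4^{2} - 9\right) \left(-21\right) = \left(16 - 9\right) \left(-21\right) = 7 \left(-21\right) = -147$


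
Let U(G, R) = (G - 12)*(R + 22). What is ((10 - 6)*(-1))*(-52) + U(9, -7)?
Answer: 163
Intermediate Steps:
U(G, R) = (-12 + G)*(22 + R)
((10 - 6)*(-1))*(-52) + U(9, -7) = ((10 - 6)*(-1))*(-52) + (-264 - 12*(-7) + 22*9 + 9*(-7)) = (4*(-1))*(-52) + (-264 + 84 + 198 - 63) = -4*(-52) - 45 = 208 - 45 = 163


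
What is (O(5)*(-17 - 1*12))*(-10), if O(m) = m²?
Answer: 7250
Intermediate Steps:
(O(5)*(-17 - 1*12))*(-10) = (5²*(-17 - 1*12))*(-10) = (25*(-17 - 12))*(-10) = (25*(-29))*(-10) = -725*(-10) = 7250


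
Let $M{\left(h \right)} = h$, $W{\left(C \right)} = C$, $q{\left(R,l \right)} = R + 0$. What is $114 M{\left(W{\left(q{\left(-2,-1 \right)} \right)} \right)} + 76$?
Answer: $-152$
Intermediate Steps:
$q{\left(R,l \right)} = R$
$114 M{\left(W{\left(q{\left(-2,-1 \right)} \right)} \right)} + 76 = 114 \left(-2\right) + 76 = -228 + 76 = -152$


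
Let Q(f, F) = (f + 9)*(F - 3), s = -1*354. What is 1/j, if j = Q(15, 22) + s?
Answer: 1/102 ≈ 0.0098039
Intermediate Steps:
s = -354
Q(f, F) = (-3 + F)*(9 + f) (Q(f, F) = (9 + f)*(-3 + F) = (-3 + F)*(9 + f))
j = 102 (j = (-27 - 3*15 + 9*22 + 22*15) - 354 = (-27 - 45 + 198 + 330) - 354 = 456 - 354 = 102)
1/j = 1/102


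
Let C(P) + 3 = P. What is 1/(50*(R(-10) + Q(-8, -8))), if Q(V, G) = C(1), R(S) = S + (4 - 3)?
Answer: -1/550 ≈ -0.0018182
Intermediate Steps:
C(P) = -3 + P
R(S) = 1 + S (R(S) = S + 1 = 1 + S)
Q(V, G) = -2 (Q(V, G) = -3 + 1 = -2)
1/(50*(R(-10) + Q(-8, -8))) = 1/(50*((1 - 10) - 2)) = 1/(50*(-9 - 2)) = 1/(50*(-11)) = 1/(-550) = -1/550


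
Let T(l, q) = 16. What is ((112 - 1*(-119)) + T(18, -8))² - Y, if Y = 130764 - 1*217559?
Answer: 147804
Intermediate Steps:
Y = -86795 (Y = 130764 - 217559 = -86795)
((112 - 1*(-119)) + T(18, -8))² - Y = ((112 - 1*(-119)) + 16)² - 1*(-86795) = ((112 + 119) + 16)² + 86795 = (231 + 16)² + 86795 = 247² + 86795 = 61009 + 86795 = 147804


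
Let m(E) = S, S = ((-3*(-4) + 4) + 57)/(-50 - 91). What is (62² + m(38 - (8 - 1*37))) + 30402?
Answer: 4828613/141 ≈ 34246.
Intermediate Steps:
S = -73/141 (S = ((12 + 4) + 57)/(-141) = (16 + 57)*(-1/141) = 73*(-1/141) = -73/141 ≈ -0.51773)
m(E) = -73/141
(62² + m(38 - (8 - 1*37))) + 30402 = (62² - 73/141) + 30402 = (3844 - 73/141) + 30402 = 541931/141 + 30402 = 4828613/141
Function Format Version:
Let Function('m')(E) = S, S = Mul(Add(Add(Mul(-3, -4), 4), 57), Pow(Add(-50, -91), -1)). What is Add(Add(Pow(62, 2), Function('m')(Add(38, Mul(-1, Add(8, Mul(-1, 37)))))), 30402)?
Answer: Rational(4828613, 141) ≈ 34246.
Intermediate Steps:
S = Rational(-73, 141) (S = Mul(Add(Add(12, 4), 57), Pow(-141, -1)) = Mul(Add(16, 57), Rational(-1, 141)) = Mul(73, Rational(-1, 141)) = Rational(-73, 141) ≈ -0.51773)
Function('m')(E) = Rational(-73, 141)
Add(Add(Pow(62, 2), Function('m')(Add(38, Mul(-1, Add(8, Mul(-1, 37)))))), 30402) = Add(Add(Pow(62, 2), Rational(-73, 141)), 30402) = Add(Add(3844, Rational(-73, 141)), 30402) = Add(Rational(541931, 141), 30402) = Rational(4828613, 141)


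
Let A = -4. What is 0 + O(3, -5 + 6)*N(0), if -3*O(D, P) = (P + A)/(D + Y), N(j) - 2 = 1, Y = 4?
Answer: 3/7 ≈ 0.42857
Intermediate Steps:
N(j) = 3 (N(j) = 2 + 1 = 3)
O(D, P) = -(-4 + P)/(3*(4 + D)) (O(D, P) = -(P - 4)/(3*(D + 4)) = -(-4 + P)/(3*(4 + D)))
0 + O(3, -5 + 6)*N(0) = 0 + ((4 - (-5 + 6))/(3*(4 + 3)))*3 = 0 + ((⅓)*(4 - 1*1)/7)*3 = 0 + ((⅓)*(⅐)*(4 - 1))*3 = 0 + ((⅓)*(⅐)*3)*3 = 0 + (⅐)*3 = 0 + 3/7 = 3/7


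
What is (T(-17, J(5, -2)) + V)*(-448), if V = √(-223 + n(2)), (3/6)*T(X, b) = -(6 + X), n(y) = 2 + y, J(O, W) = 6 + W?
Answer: -9856 - 448*I*√219 ≈ -9856.0 - 6629.8*I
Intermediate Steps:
T(X, b) = -12 - 2*X (T(X, b) = 2*(-(6 + X)) = 2*(-6 - X) = -12 - 2*X)
V = I*√219 (V = √(-223 + (2 + 2)) = √(-223 + 4) = √(-219) = I*√219 ≈ 14.799*I)
(T(-17, J(5, -2)) + V)*(-448) = ((-12 - 2*(-17)) + I*√219)*(-448) = ((-12 + 34) + I*√219)*(-448) = (22 + I*√219)*(-448) = -9856 - 448*I*√219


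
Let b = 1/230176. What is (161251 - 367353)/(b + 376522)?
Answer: -47439733952/86666327873 ≈ -0.54738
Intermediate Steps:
b = 1/230176 ≈ 4.3445e-6
(161251 - 367353)/(b + 376522) = (161251 - 367353)/(1/230176 + 376522) = -206102/86666327873/230176 = -206102*230176/86666327873 = -47439733952/86666327873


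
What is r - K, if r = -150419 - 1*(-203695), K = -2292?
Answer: 55568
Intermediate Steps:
r = 53276 (r = -150419 + 203695 = 53276)
r - K = 53276 - 1*(-2292) = 53276 + 2292 = 55568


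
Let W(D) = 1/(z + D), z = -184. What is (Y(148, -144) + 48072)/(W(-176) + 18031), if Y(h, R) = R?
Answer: 17254080/6491159 ≈ 2.6581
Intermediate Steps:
W(D) = 1/(-184 + D)
(Y(148, -144) + 48072)/(W(-176) + 18031) = (-144 + 48072)/(1/(-184 - 176) + 18031) = 47928/(1/(-360) + 18031) = 47928/(-1/360 + 18031) = 47928/(6491159/360) = 47928*(360/6491159) = 17254080/6491159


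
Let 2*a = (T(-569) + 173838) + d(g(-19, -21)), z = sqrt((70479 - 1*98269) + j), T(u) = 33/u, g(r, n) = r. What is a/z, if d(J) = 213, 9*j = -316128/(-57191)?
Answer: -49517493*I*sqrt(818044329726462)/2712939819286 ≈ -522.04*I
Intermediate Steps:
j = 105376/171573 (j = (-316128/(-57191))/9 = (-316128*(-1/57191))/9 = (1/9)*(316128/57191) = 105376/171573 ≈ 0.61418)
z = I*sqrt(818044329726462)/171573 (z = sqrt((70479 - 1*98269) + 105376/171573) = sqrt((70479 - 98269) + 105376/171573) = sqrt(-27790 + 105376/171573) = sqrt(-4767908294/171573) = I*sqrt(818044329726462)/171573 ≈ 166.7*I)
a = 49517493/569 (a = ((33/(-569) + 173838) + 213)/2 = ((33*(-1/569) + 173838) + 213)/2 = ((-33/569 + 173838) + 213)/2 = (98913789/569 + 213)/2 = (1/2)*(99034986/569) = 49517493/569 ≈ 87026.)
a/z = 49517493/(569*((I*sqrt(818044329726462)/171573))) = 49517493*(-I*sqrt(818044329726462)/4767908294)/569 = -49517493*I*sqrt(818044329726462)/2712939819286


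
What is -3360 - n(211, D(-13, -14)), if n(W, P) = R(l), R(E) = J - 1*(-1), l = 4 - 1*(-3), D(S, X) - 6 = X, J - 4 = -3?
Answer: -3362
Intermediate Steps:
J = 1 (J = 4 - 3 = 1)
D(S, X) = 6 + X
l = 7 (l = 4 + 3 = 7)
R(E) = 2 (R(E) = 1 - 1*(-1) = 1 + 1 = 2)
n(W, P) = 2
-3360 - n(211, D(-13, -14)) = -3360 - 1*2 = -3360 - 2 = -3362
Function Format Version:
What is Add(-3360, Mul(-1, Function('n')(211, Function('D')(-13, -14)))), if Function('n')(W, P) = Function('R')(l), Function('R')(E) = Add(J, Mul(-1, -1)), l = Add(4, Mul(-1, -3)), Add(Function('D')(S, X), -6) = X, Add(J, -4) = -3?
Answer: -3362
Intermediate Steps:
J = 1 (J = Add(4, -3) = 1)
Function('D')(S, X) = Add(6, X)
l = 7 (l = Add(4, 3) = 7)
Function('R')(E) = 2 (Function('R')(E) = Add(1, Mul(-1, -1)) = Add(1, 1) = 2)
Function('n')(W, P) = 2
Add(-3360, Mul(-1, Function('n')(211, Function('D')(-13, -14)))) = Add(-3360, Mul(-1, 2)) = Add(-3360, -2) = -3362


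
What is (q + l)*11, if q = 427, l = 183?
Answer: 6710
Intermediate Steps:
(q + l)*11 = (427 + 183)*11 = 610*11 = 6710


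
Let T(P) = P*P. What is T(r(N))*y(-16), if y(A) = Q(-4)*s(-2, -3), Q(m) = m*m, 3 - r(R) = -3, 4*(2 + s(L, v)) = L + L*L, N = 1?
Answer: -864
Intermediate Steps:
s(L, v) = -2 + L/4 + L²/4 (s(L, v) = -2 + (L + L*L)/4 = -2 + (L + L²)/4 = -2 + (L/4 + L²/4) = -2 + L/4 + L²/4)
r(R) = 6 (r(R) = 3 - 1*(-3) = 3 + 3 = 6)
T(P) = P²
Q(m) = m²
y(A) = -24 (y(A) = (-4)²*(-2 + (¼)*(-2) + (¼)*(-2)²) = 16*(-2 - ½ + (¼)*4) = 16*(-2 - ½ + 1) = 16*(-3/2) = -24)
T(r(N))*y(-16) = 6²*(-24) = 36*(-24) = -864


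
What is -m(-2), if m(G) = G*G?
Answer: -4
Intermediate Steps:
m(G) = G**2
-m(-2) = -1*(-2)**2 = -1*4 = -4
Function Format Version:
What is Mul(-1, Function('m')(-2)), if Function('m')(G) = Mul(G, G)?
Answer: -4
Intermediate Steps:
Function('m')(G) = Pow(G, 2)
Mul(-1, Function('m')(-2)) = Mul(-1, Pow(-2, 2)) = Mul(-1, 4) = -4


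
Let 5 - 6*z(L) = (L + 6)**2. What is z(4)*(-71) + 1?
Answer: 6751/6 ≈ 1125.2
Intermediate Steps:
z(L) = 5/6 - (6 + L)**2/6 (z(L) = 5/6 - (L + 6)**2/6 = 5/6 - (6 + L)**2/6)
z(4)*(-71) + 1 = (5/6 - (6 + 4)**2/6)*(-71) + 1 = (5/6 - 1/6*10**2)*(-71) + 1 = (5/6 - 1/6*100)*(-71) + 1 = (5/6 - 50/3)*(-71) + 1 = -95/6*(-71) + 1 = 6745/6 + 1 = 6751/6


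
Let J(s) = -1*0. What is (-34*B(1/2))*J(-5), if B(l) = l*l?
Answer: 0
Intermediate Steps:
B(l) = l**2
J(s) = 0
(-34*B(1/2))*J(-5) = -34*(1/2)**2*0 = -34*1/4*0 = -17/2*0 = 0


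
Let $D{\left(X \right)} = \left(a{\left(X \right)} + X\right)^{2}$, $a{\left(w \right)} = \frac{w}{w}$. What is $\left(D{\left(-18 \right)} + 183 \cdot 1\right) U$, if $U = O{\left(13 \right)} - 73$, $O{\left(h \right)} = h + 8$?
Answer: $-24544$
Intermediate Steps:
$a{\left(w \right)} = 1$
$O{\left(h \right)} = 8 + h$
$U = -52$ ($U = \left(8 + 13\right) - 73 = 21 - 73 = -52$)
$D{\left(X \right)} = \left(1 + X\right)^{2}$
$\left(D{\left(-18 \right)} + 183 \cdot 1\right) U = \left(\left(1 - 18\right)^{2} + 183 \cdot 1\right) \left(-52\right) = \left(\left(-17\right)^{2} + 183\right) \left(-52\right) = \left(289 + 183\right) \left(-52\right) = 472 \left(-52\right) = -24544$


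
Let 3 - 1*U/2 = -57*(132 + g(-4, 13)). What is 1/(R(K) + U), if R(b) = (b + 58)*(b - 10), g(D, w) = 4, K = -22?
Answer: 1/14358 ≈ 6.9648e-5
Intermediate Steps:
U = 15510 (U = 6 - (-114)*(132 + 4) = 6 - (-114)*136 = 6 - 2*(-7752) = 6 + 15504 = 15510)
R(b) = (-10 + b)*(58 + b) (R(b) = (58 + b)*(-10 + b) = (-10 + b)*(58 + b))
1/(R(K) + U) = 1/((-580 + (-22)**2 + 48*(-22)) + 15510) = 1/((-580 + 484 - 1056) + 15510) = 1/(-1152 + 15510) = 1/14358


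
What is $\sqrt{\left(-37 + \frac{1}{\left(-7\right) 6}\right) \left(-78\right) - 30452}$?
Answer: $\frac{i \sqrt{1350643}}{7} \approx 166.02 i$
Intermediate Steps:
$\sqrt{\left(-37 + \frac{1}{\left(-7\right) 6}\right) \left(-78\right) - 30452} = \sqrt{\left(-37 + \frac{1}{-42}\right) \left(-78\right) - 30452} = \sqrt{\left(-37 - \frac{1}{42}\right) \left(-78\right) - 30452} = \sqrt{\left(- \frac{1555}{42}\right) \left(-78\right) - 30452} = \sqrt{\frac{20215}{7} - 30452} = \sqrt{- \frac{192949}{7}} = \frac{i \sqrt{1350643}}{7}$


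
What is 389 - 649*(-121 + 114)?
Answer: 4932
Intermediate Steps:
389 - 649*(-121 + 114) = 389 - 649*(-7) = 389 + 4543 = 4932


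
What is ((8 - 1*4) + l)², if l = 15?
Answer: 361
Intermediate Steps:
((8 - 1*4) + l)² = ((8 - 1*4) + 15)² = ((8 - 4) + 15)² = (4 + 15)² = 19² = 361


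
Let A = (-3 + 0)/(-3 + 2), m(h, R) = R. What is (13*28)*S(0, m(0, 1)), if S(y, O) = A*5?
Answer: 5460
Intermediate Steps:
A = 3 (A = -3/(-1) = -3*(-1) = 3)
S(y, O) = 15 (S(y, O) = 3*5 = 15)
(13*28)*S(0, m(0, 1)) = (13*28)*15 = 364*15 = 5460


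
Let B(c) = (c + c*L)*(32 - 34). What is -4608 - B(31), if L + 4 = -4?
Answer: -5042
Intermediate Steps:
L = -8 (L = -4 - 4 = -8)
B(c) = 14*c (B(c) = (c + c*(-8))*(32 - 34) = (c - 8*c)*(-2) = -7*c*(-2) = 14*c)
-4608 - B(31) = -4608 - 14*31 = -4608 - 1*434 = -4608 - 434 = -5042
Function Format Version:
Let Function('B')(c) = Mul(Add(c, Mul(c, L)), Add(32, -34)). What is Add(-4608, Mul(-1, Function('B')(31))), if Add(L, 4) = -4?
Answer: -5042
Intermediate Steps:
L = -8 (L = Add(-4, -4) = -8)
Function('B')(c) = Mul(14, c) (Function('B')(c) = Mul(Add(c, Mul(c, -8)), Add(32, -34)) = Mul(Add(c, Mul(-8, c)), -2) = Mul(Mul(-7, c), -2) = Mul(14, c))
Add(-4608, Mul(-1, Function('B')(31))) = Add(-4608, Mul(-1, Mul(14, 31))) = Add(-4608, Mul(-1, 434)) = Add(-4608, -434) = -5042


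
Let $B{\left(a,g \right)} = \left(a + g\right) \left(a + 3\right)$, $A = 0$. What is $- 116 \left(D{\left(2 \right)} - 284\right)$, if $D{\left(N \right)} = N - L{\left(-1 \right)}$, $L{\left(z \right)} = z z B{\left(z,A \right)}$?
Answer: $32480$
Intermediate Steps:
$B{\left(a,g \right)} = \left(3 + a\right) \left(a + g\right)$ ($B{\left(a,g \right)} = \left(a + g\right) \left(3 + a\right) = \left(3 + a\right) \left(a + g\right)$)
$L{\left(z \right)} = z^{2} \left(z^{2} + 3 z\right)$ ($L{\left(z \right)} = z z \left(z^{2} + 3 z + 3 \cdot 0 + z 0\right) = z^{2} \left(z^{2} + 3 z + 0 + 0\right) = z^{2} \left(z^{2} + 3 z\right)$)
$D{\left(N \right)} = 2 + N$ ($D{\left(N \right)} = N - \left(-1\right)^{3} \left(3 - 1\right) = N - \left(-1\right) 2 = N - -2 = N + 2 = 2 + N$)
$- 116 \left(D{\left(2 \right)} - 284\right) = - 116 \left(\left(2 + 2\right) - 284\right) = - 116 \left(4 - 284\right) = \left(-116\right) \left(-280\right) = 32480$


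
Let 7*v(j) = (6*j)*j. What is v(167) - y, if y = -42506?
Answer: 464876/7 ≈ 66411.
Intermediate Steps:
v(j) = 6*j²/7 (v(j) = ((6*j)*j)/7 = (6*j²)/7 = 6*j²/7)
v(167) - y = (6/7)*167² - 1*(-42506) = (6/7)*27889 + 42506 = 167334/7 + 42506 = 464876/7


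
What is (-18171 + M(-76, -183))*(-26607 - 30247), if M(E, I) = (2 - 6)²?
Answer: 1032184370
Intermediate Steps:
M(E, I) = 16 (M(E, I) = (-4)² = 16)
(-18171 + M(-76, -183))*(-26607 - 30247) = (-18171 + 16)*(-26607 - 30247) = -18155*(-56854) = 1032184370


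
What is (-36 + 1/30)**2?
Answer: 1164241/900 ≈ 1293.6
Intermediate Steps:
(-36 + 1/30)**2 = (-1079/30)**2 = 1164241/900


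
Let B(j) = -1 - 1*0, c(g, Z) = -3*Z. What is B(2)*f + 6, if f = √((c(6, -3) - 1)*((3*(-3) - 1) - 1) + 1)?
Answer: 6 - I*√87 ≈ 6.0 - 9.3274*I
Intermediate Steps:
B(j) = -1 (B(j) = -1 + 0 = -1)
f = I*√87 (f = √((-3*(-3) - 1)*((3*(-3) - 1) - 1) + 1) = √((9 - 1)*((-9 - 1) - 1) + 1) = √(8*(-10 - 1) + 1) = √(8*(-11) + 1) = √(-88 + 1) = √(-87) = I*√87 ≈ 9.3274*I)
B(2)*f + 6 = -I*√87 + 6 = 6 - I*√87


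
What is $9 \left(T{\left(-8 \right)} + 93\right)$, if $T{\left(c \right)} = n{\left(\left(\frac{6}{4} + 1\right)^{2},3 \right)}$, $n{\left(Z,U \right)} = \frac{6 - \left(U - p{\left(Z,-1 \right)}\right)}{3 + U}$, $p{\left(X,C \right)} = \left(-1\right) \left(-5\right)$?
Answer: $849$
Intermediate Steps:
$p{\left(X,C \right)} = 5$
$n{\left(Z,U \right)} = \frac{11 - U}{3 + U}$ ($n{\left(Z,U \right)} = \frac{6 - \left(-5 + U\right)}{3 + U} = \frac{11 - U}{3 + U}$)
$T{\left(c \right)} = \frac{4}{3}$ ($T{\left(c \right)} = \frac{11 - 3}{3 + 3} = \frac{11 - 3}{6} = \frac{1}{6} \cdot 8 = \frac{4}{3}$)
$9 \left(T{\left(-8 \right)} + 93\right) = 9 \left(\frac{4}{3} + 93\right) = 9 \cdot \frac{283}{3} = 849$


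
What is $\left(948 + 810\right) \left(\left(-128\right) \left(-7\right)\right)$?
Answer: $1575168$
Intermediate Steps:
$\left(948 + 810\right) \left(\left(-128\right) \left(-7\right)\right) = 1758 \cdot 896 = 1575168$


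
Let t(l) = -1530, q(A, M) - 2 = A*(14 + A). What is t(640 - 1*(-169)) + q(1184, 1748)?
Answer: 1416904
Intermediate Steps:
q(A, M) = 2 + A*(14 + A)
t(640 - 1*(-169)) + q(1184, 1748) = -1530 + (2 + 1184² + 14*1184) = -1530 + (2 + 1401856 + 16576) = -1530 + 1418434 = 1416904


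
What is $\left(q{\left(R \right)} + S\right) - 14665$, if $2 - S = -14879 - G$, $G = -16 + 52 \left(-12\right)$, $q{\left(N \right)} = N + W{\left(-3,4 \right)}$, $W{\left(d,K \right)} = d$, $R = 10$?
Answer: $-417$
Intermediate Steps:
$q{\left(N \right)} = -3 + N$ ($q{\left(N \right)} = N - 3 = -3 + N$)
$G = -640$ ($G = -16 - 624 = -640$)
$S = 14241$ ($S = 2 - \left(-14879 - -640\right) = 2 - \left(-14879 + 640\right) = 2 - -14239 = 2 + 14239 = 14241$)
$\left(q{\left(R \right)} + S\right) - 14665 = \left(\left(-3 + 10\right) + 14241\right) - 14665 = \left(7 + 14241\right) - 14665 = 14248 - 14665 = -417$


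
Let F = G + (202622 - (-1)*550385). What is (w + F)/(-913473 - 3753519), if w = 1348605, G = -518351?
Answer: -1583261/4666992 ≈ -0.33925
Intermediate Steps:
F = 234656 (F = -518351 + (202622 - (-1)*550385) = -518351 + (202622 - 1*(-550385)) = -518351 + (202622 + 550385) = -518351 + 753007 = 234656)
(w + F)/(-913473 - 3753519) = (1348605 + 234656)/(-913473 - 3753519) = 1583261/(-4666992) = 1583261*(-1/4666992) = -1583261/4666992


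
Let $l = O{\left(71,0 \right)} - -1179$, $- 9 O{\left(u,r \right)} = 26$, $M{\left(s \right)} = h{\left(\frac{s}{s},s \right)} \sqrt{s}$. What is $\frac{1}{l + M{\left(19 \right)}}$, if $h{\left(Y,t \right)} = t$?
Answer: $\frac{95265}{111486646} - \frac{1539 \sqrt{19}}{111486646} \approx 0.00079433$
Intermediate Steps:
$M{\left(s \right)} = s^{\frac{3}{2}}$ ($M{\left(s \right)} = s \sqrt{s} = s^{\frac{3}{2}}$)
$O{\left(u,r \right)} = - \frac{26}{9}$ ($O{\left(u,r \right)} = \left(- \frac{1}{9}\right) 26 = - \frac{26}{9}$)
$l = \frac{10585}{9}$ ($l = - \frac{26}{9} - -1179 = - \frac{26}{9} + 1179 = \frac{10585}{9} \approx 1176.1$)
$\frac{1}{l + M{\left(19 \right)}} = \frac{1}{\frac{10585}{9} + 19^{\frac{3}{2}}} = \frac{1}{\frac{10585}{9} + 19 \sqrt{19}}$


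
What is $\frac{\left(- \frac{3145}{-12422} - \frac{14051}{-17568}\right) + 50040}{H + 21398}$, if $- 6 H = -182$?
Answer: $\frac{126981904427}{54375565920} \approx 2.3353$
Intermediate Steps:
$H = \frac{91}{3}$ ($H = \left(- \frac{1}{6}\right) \left(-182\right) = \frac{91}{3} \approx 30.333$)
$\frac{\left(- \frac{3145}{-12422} - \frac{14051}{-17568}\right) + 50040}{H + 21398} = \frac{\left(- \frac{3145}{-12422} - \frac{14051}{-17568}\right) + 50040}{\frac{91}{3} + 21398} = \frac{\left(\left(-3145\right) \left(- \frac{1}{12422}\right) - - \frac{14051}{17568}\right) + 50040}{\frac{64285}{3}} = \left(\left(\frac{3145}{12422} + \frac{14051}{17568}\right) + 50040\right) \frac{3}{64285} = \left(\frac{114896441}{109114848} + 50040\right) \frac{3}{64285} = \frac{5460221890361}{109114848} \cdot \frac{3}{64285} = \frac{126981904427}{54375565920}$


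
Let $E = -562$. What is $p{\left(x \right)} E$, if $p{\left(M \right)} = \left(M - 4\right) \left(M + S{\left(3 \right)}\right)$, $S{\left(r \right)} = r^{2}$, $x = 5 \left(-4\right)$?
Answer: $-148368$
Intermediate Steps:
$x = -20$
$p{\left(M \right)} = \left(-4 + M\right) \left(9 + M\right)$ ($p{\left(M \right)} = \left(M - 4\right) \left(M + 3^{2}\right) = \left(-4 + M\right) \left(M + 9\right) = \left(-4 + M\right) \left(9 + M\right)$)
$p{\left(x \right)} E = \left(-36 + \left(-20\right)^{2} + 5 \left(-20\right)\right) \left(-562\right) = \left(-36 + 400 - 100\right) \left(-562\right) = 264 \left(-562\right) = -148368$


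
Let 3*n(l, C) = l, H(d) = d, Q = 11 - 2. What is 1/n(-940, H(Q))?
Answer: -3/940 ≈ -0.0031915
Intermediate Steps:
Q = 9
n(l, C) = l/3
1/n(-940, H(Q)) = 1/((1/3)*(-940)) = 1/(-940/3) = -3/940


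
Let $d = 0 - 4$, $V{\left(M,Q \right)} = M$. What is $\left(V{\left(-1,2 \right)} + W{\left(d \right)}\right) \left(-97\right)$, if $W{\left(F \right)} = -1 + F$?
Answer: $582$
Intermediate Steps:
$d = -4$ ($d = 0 - 4 = -4$)
$\left(V{\left(-1,2 \right)} + W{\left(d \right)}\right) \left(-97\right) = \left(-1 - 5\right) \left(-97\right) = \left(-6\right) \left(-97\right) = 582$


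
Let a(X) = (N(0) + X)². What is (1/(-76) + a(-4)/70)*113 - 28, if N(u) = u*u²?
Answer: -9731/2660 ≈ -3.6583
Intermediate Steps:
N(u) = u³
a(X) = X² (a(X) = (0³ + X)² = (0 + X)² = X²)
(1/(-76) + a(-4)/70)*113 - 28 = (1/(-76) + (-4)²/70)*113 - 28 = (1*(-1/76) + 16*(1/70))*113 - 28 = (-1/76 + 8/35)*113 - 28 = (573/2660)*113 - 28 = 64749/2660 - 28 = -9731/2660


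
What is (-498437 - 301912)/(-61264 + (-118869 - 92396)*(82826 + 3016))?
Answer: 800349/18135471394 ≈ 4.4132e-5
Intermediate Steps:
(-498437 - 301912)/(-61264 + (-118869 - 92396)*(82826 + 3016)) = -800349/(-61264 - 211265*85842) = -800349/(-61264 - 18135410130) = -800349/(-18135471394) = -800349*(-1/18135471394) = 800349/18135471394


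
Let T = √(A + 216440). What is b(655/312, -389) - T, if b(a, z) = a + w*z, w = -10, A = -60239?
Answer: 1214335/312 - √156201 ≈ 3496.9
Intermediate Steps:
b(a, z) = a - 10*z
T = √156201 (T = √(-60239 + 216440) = √156201 ≈ 395.22)
b(655/312, -389) - T = (655/312 - 10*(-389)) - √156201 = (655*(1/312) + 3890) - √156201 = (655/312 + 3890) - √156201 = 1214335/312 - √156201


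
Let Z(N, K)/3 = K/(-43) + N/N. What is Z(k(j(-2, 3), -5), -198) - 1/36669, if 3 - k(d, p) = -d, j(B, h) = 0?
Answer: 26511644/1576767 ≈ 16.814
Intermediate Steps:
k(d, p) = 3 + d (k(d, p) = 3 - (-1)*d = 3 + d)
Z(N, K) = 3 - 3*K/43 (Z(N, K) = 3*(K/(-43) + N/N) = 3*(K*(-1/43) + 1) = 3*(-K/43 + 1) = 3*(1 - K/43) = 3 - 3*K/43)
Z(k(j(-2, 3), -5), -198) - 1/36669 = (3 - 3/43*(-198)) - 1/36669 = (3 + 594/43) - 1*1/36669 = 723/43 - 1/36669 = 26511644/1576767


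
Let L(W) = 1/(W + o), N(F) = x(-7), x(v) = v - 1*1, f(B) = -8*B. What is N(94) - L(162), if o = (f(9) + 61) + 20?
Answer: -1369/171 ≈ -8.0058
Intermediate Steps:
x(v) = -1 + v (x(v) = v - 1 = -1 + v)
N(F) = -8 (N(F) = -1 - 7 = -8)
o = 9 (o = (-8*9 + 61) + 20 = (-72 + 61) + 20 = -11 + 20 = 9)
L(W) = 1/(9 + W) (L(W) = 1/(W + 9) = 1/(9 + W))
N(94) - L(162) = -8 - 1/(9 + 162) = -8 - 1/171 = -1369/171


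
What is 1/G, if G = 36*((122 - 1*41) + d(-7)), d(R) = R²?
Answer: 1/4680 ≈ 0.00021368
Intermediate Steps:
G = 4680 (G = 36*((122 - 1*41) + (-7)²) = 36*((122 - 41) + 49) = 36*(81 + 49) = 36*130 = 4680)
1/G = 1/4680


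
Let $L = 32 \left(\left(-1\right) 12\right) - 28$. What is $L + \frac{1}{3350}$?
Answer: $- \frac{1380199}{3350} \approx -412.0$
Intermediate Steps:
$L = -412$ ($L = 32 \left(-12\right) - 28 = -384 - 28 = -412$)
$L + \frac{1}{3350} = -412 + \frac{1}{3350} = - \frac{1380199}{3350}$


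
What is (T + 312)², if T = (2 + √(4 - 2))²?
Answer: 101156 + 2544*√2 ≈ 1.0475e+5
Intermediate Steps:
T = (2 + √2)² ≈ 11.657
(T + 312)² = ((2 + √2)² + 312)² = (312 + (2 + √2)²)²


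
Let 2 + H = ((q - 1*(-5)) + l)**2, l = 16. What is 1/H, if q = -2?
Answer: 1/359 ≈ 0.0027855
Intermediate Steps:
H = 359 (H = -2 + ((-2 - 1*(-5)) + 16)**2 = -2 + ((-2 + 5) + 16)**2 = -2 + (3 + 16)**2 = -2 + 19**2 = -2 + 361 = 359)
1/H = 1/359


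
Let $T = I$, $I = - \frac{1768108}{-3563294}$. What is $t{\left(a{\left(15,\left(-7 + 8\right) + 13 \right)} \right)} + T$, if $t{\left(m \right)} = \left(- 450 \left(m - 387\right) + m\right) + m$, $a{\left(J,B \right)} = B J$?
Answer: $\frac{142657359344}{1781647} \approx 80071.0$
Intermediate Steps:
$I = \frac{884054}{1781647}$ ($I = \left(-1768108\right) \left(- \frac{1}{3563294}\right) = \frac{884054}{1781647} \approx 0.4962$)
$t{\left(m \right)} = 174150 - 448 m$ ($t{\left(m \right)} = \left(- 450 \left(-387 + m\right) + m\right) + m = \left(\left(174150 - 450 m\right) + m\right) + m = \left(174150 - 449 m\right) + m = 174150 - 448 m$)
$T = \frac{884054}{1781647} \approx 0.4962$
$t{\left(a{\left(15,\left(-7 + 8\right) + 13 \right)} \right)} + T = \left(174150 - 448 \left(\left(-7 + 8\right) + 13\right) 15\right) + \frac{884054}{1781647} = \left(174150 - 448 \left(1 + 13\right) 15\right) + \frac{884054}{1781647} = \left(174150 - 448 \cdot 14 \cdot 15\right) + \frac{884054}{1781647} = \left(174150 - 94080\right) + \frac{884054}{1781647} = 80070 + \frac{884054}{1781647} = \frac{142657359344}{1781647}$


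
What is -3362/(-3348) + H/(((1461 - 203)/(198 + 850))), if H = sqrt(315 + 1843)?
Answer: 1681/1674 + 524*sqrt(2158)/629 ≈ 39.704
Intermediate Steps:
H = sqrt(2158) ≈ 46.454
-3362/(-3348) + H/(((1461 - 203)/(198 + 850))) = -3362/(-3348) + sqrt(2158)/(((1461 - 203)/(198 + 850))) = -3362*(-1/3348) + sqrt(2158)/((1258/1048)) = 1681/1674 + sqrt(2158)/((1258*(1/1048))) = 1681/1674 + sqrt(2158)/(629/524) = 1681/1674 + sqrt(2158)*(524/629) = 1681/1674 + 524*sqrt(2158)/629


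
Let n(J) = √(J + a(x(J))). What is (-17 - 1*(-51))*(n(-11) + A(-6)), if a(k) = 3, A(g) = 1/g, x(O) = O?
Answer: -17/3 + 68*I*√2 ≈ -5.6667 + 96.167*I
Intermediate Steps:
n(J) = √(3 + J) (n(J) = √(J + 3) = √(3 + J))
(-17 - 1*(-51))*(n(-11) + A(-6)) = (-17 - 1*(-51))*(√(3 - 11) + 1/(-6)) = (-17 + 51)*(√(-8) - ⅙) = 34*(2*I*√2 - ⅙) = 34*(-⅙ + 2*I*√2) = -17/3 + 68*I*√2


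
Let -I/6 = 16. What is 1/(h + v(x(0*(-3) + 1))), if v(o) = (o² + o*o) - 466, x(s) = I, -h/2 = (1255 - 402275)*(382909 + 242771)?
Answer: 1/501820405166 ≈ 1.9927e-12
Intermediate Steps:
h = 501820387200 (h = -2*(1255 - 402275)*(382909 + 242771) = -(-802040)*625680 = -2*(-250910193600) = 501820387200)
I = -96 (I = -6*16 = -96)
x(s) = -96
v(o) = -466 + 2*o² (v(o) = (o² + o²) - 466 = 2*o² - 466 = -466 + 2*o²)
1/(h + v(x(0*(-3) + 1))) = 1/(501820387200 + (-466 + 2*(-96)²)) = 1/(501820387200 + (-466 + 2*9216)) = 1/(501820387200 + (-466 + 18432)) = 1/(501820387200 + 17966) = 1/501820405166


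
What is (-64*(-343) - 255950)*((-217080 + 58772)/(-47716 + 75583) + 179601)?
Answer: -1171109156040482/27867 ≈ -4.2025e+10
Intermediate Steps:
(-64*(-343) - 255950)*((-217080 + 58772)/(-47716 + 75583) + 179601) = (21952 - 255950)*(-158308/27867 + 179601) = -233998*(-158308*1/27867 + 179601) = -233998*(-158308/27867 + 179601) = -233998*5004782759/27867 = -1171109156040482/27867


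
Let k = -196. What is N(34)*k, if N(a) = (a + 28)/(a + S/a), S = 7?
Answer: -413168/1163 ≈ -355.26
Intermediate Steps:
N(a) = (28 + a)/(a + 7/a) (N(a) = (a + 28)/(a + 7/a) = (28 + a)/(a + 7/a))
N(34)*k = (34*(28 + 34)/(7 + 34²))*(-196) = (34*62/(7 + 1156))*(-196) = (34*62/1163)*(-196) = (34*(1/1163)*62)*(-196) = (2108/1163)*(-196) = -413168/1163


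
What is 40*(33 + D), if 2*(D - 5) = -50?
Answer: 520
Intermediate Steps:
D = -20 (D = 5 + (½)*(-50) = 5 - 25 = -20)
40*(33 + D) = 40*(33 - 20) = 40*13 = 520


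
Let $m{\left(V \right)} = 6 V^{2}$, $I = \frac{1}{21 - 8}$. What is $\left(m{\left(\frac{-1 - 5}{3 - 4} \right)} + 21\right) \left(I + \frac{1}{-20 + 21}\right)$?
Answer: $\frac{3318}{13} \approx 255.23$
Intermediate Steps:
$I = \frac{1}{13} \approx 0.076923$
$\left(m{\left(\frac{-1 - 5}{3 - 4} \right)} + 21\right) \left(I + \frac{1}{-20 + 21}\right) = \left(6 \left(\frac{-1 - 5}{3 - 4}\right)^{2} + 21\right) \left(\frac{1}{13} + \frac{1}{-20 + 21}\right) = \left(6 \left(- \frac{6}{-1}\right)^{2} + 21\right) \left(\frac{1}{13} + 1^{-1}\right) = \left(6 \left(\left(-6\right) \left(-1\right)\right)^{2} + 21\right) \left(\frac{1}{13} + 1\right) = \left(6 \cdot 6^{2} + 21\right) \frac{14}{13} = \left(6 \cdot 36 + 21\right) \frac{14}{13} = \left(216 + 21\right) \frac{14}{13} = 237 \cdot \frac{14}{13} = \frac{3318}{13}$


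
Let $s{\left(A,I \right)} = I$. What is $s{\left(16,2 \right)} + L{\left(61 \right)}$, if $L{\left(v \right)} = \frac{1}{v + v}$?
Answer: $\frac{245}{122} \approx 2.0082$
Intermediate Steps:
$L{\left(v \right)} = \frac{1}{2 v}$
$s{\left(16,2 \right)} + L{\left(61 \right)} = 2 + \frac{1}{2 \cdot 61} = 2 + \frac{1}{2} \cdot \frac{1}{61} = 2 + \frac{1}{122} = \frac{245}{122}$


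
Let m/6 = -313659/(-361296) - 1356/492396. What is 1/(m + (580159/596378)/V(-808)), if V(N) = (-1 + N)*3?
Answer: 596053597369610328/3094694693963095507 ≈ 0.19261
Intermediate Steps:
V(N) = -3 + 3*N
m = 4276514433/823614376 (m = 6*(-313659/(-361296) - 1356/492396) = 6*(-313659*(-1/361296) - 1356*1/492396) = 6*(34851/40144 - 113/41033) = 6*(1425504811/1647228752) = 4276514433/823614376 ≈ 5.1924)
1/(m + (580159/596378)/V(-808)) = 1/(4276514433/823614376 + (580159/596378)/(-3 + 3*(-808))) = 1/(4276514433/823614376 + (580159*(1/596378))/(-3 - 2424)) = 1/(4276514433/823614376 + (580159/596378)/(-2427)) = 1/(4276514433/823614376 + (580159/596378)*(-1/2427)) = 1/(4276514433/823614376 - 580159/1447409406) = 1/(3094694693963095507/596053597369610328) = 596053597369610328/3094694693963095507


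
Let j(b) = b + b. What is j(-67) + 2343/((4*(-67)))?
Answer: -38255/268 ≈ -142.74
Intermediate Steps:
j(b) = 2*b
j(-67) + 2343/((4*(-67))) = 2*(-67) + 2343/((4*(-67))) = -134 + 2343/(-268) = -134 + 2343*(-1/268) = -134 - 2343/268 = -38255/268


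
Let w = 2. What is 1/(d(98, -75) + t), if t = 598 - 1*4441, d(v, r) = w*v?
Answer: -1/3647 ≈ -0.00027420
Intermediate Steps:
d(v, r) = 2*v
t = -3843 (t = 598 - 4441 = -3843)
1/(d(98, -75) + t) = 1/(2*98 - 3843) = 1/(196 - 3843) = 1/(-3647) = -1/3647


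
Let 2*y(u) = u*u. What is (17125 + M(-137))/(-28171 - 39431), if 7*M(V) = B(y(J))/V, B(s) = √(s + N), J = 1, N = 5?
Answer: -17125/67602 + √22/129660636 ≈ -0.25332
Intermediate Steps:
y(u) = u²/2 (y(u) = (u*u)/2 = u²/2)
B(s) = √(5 + s) (B(s) = √(s + 5) = √(5 + s))
M(V) = √22/(14*V) (M(V) = (√(5 + (½)*1²)/V)/7 = (√(5 + (½)*1)/V)/7 = (√(5 + ½)/V)/7 = (√(11/2)/V)/7 = ((√22/2)/V)/7 = (√22/(2*V))/7 = √22/(14*V))
(17125 + M(-137))/(-28171 - 39431) = (17125 + (1/14)*√22/(-137))/(-28171 - 39431) = (17125 + (1/14)*√22*(-1/137))/(-67602) = (17125 - √22/1918)*(-1/67602) = -17125/67602 + √22/129660636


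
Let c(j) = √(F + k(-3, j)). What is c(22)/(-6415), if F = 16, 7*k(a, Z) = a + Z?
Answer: -√917/44905 ≈ -0.00067436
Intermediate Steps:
k(a, Z) = Z/7 + a/7 (k(a, Z) = (a + Z)/7 = (Z + a)/7 = Z/7 + a/7)
c(j) = √(109/7 + j/7) (c(j) = √(16 + (j/7 + (⅐)*(-3))) = √(16 + (j/7 - 3/7)) = √(16 + (-3/7 + j/7)) = √(109/7 + j/7))
c(22)/(-6415) = (√(763 + 7*22)/7)/(-6415) = (√(763 + 154)/7)*(-1/6415) = (√917/7)*(-1/6415) = -√917/44905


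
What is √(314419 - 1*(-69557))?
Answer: 6*√10666 ≈ 619.66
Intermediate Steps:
√(314419 - 1*(-69557)) = √(314419 + 69557) = √383976 = 6*√10666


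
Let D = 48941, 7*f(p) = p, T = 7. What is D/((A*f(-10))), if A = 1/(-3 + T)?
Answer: -685174/5 ≈ -1.3703e+5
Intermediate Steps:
f(p) = p/7
A = ¼ (A = 1/(-3 + 7) = 1/4 = ¼ ≈ 0.25000)
D/((A*f(-10))) = 48941/((((⅐)*(-10))/4)) = 48941/(((¼)*(-10/7))) = 48941/(-5/14) = 48941*(-14/5) = -685174/5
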